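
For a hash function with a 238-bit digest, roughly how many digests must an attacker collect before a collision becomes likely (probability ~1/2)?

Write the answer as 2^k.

Step 1: The birthday paradox gives collision probability ~50% after sqrt(2^n) = 2^(n/2) hashes.
Step 2: For 238-bit output: 2^(238/2) = 2^119.
Step 3: Approximately 2^119 hash computations needed.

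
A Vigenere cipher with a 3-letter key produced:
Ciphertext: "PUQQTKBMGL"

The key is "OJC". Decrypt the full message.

Step 1: Key 'OJC' has length 3. Extended key: OJCOJCOJCO
Step 2: Decrypt each position:
  P(15) - O(14) = 1 = B
  U(20) - J(9) = 11 = L
  Q(16) - C(2) = 14 = O
  Q(16) - O(14) = 2 = C
  T(19) - J(9) = 10 = K
  K(10) - C(2) = 8 = I
  B(1) - O(14) = 13 = N
  M(12) - J(9) = 3 = D
  G(6) - C(2) = 4 = E
  L(11) - O(14) = 23 = X
Plaintext: BLOCKINDEX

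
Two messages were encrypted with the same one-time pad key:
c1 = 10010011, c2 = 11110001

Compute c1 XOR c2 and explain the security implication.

Step 1: c1 XOR c2 = (m1 XOR k) XOR (m2 XOR k).
Step 2: By XOR associativity/commutativity: = m1 XOR m2 XOR k XOR k = m1 XOR m2.
Step 3: 10010011 XOR 11110001 = 01100010 = 98.
Step 4: The key cancels out! An attacker learns m1 XOR m2 = 98, revealing the relationship between plaintexts.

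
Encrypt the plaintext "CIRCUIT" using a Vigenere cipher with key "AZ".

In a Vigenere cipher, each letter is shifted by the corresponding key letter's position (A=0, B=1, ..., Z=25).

Step 1: Repeat key to match plaintext length:
  Plaintext: CIRCUIT
  Key:       AZAZAZA
Step 2: Encrypt each letter:
  C(2) + A(0) = (2+0) mod 26 = 2 = C
  I(8) + Z(25) = (8+25) mod 26 = 7 = H
  R(17) + A(0) = (17+0) mod 26 = 17 = R
  C(2) + Z(25) = (2+25) mod 26 = 1 = B
  U(20) + A(0) = (20+0) mod 26 = 20 = U
  I(8) + Z(25) = (8+25) mod 26 = 7 = H
  T(19) + A(0) = (19+0) mod 26 = 19 = T
Ciphertext: CHRBUHT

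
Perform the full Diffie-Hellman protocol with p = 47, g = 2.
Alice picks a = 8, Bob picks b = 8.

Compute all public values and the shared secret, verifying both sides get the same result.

Step 1: A = g^a mod p = 2^8 mod 47 = 21.
Step 2: B = g^b mod p = 2^8 mod 47 = 21.
Step 3: Alice computes s = B^a mod p = 21^8 mod 47 = 25.
Step 4: Bob computes s = A^b mod p = 21^8 mod 47 = 25.
Both sides agree: shared secret = 25.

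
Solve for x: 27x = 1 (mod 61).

Step 1: We need x such that 27 * x = 1 (mod 61).
Step 2: Using the extended Euclidean algorithm or trial:
  27 * 52 = 1404 = 23 * 61 + 1.
Step 3: Since 1404 mod 61 = 1, the inverse is x = 52.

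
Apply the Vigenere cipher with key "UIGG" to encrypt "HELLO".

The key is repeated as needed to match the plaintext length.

Step 1: Repeat key to match plaintext length:
  Plaintext: HELLO
  Key:       UIGGU
Step 2: Encrypt each letter:
  H(7) + U(20) = (7+20) mod 26 = 1 = B
  E(4) + I(8) = (4+8) mod 26 = 12 = M
  L(11) + G(6) = (11+6) mod 26 = 17 = R
  L(11) + G(6) = (11+6) mod 26 = 17 = R
  O(14) + U(20) = (14+20) mod 26 = 8 = I
Ciphertext: BMRRI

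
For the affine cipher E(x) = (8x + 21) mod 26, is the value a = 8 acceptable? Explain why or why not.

Step 1: Compute gcd(8, 26).
Step 2: gcd(8, 26) = 2.
Since gcd = 2 != 1, 8 shares a common factor with 26, so it cannot be used.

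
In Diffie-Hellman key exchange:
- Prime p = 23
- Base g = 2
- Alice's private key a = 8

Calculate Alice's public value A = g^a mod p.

Step 1: A = g^a mod p = 2^8 mod 23.
  2^1 mod 23 = 2
  2^2 mod 23 = (2 * 2) mod 23 = 4
  2^3 mod 23 = (4 * 2) mod 23 = 8
  2^4 mod 23 = (8 * 2) mod 23 = 16
  2^5 mod 23 = (16 * 2) mod 23 = 9
  2^6 mod 23 = (9 * 2) mod 23 = 18
  2^7 mod 23 = (18 * 2) mod 23 = 13
  2^8 mod 23 = (13 * 2) mod 23 = 3
Result: A = 3.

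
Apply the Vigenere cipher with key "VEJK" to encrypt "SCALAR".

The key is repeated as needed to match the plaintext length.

Step 1: Repeat key to match plaintext length:
  Plaintext: SCALAR
  Key:       VEJKVE
Step 2: Encrypt each letter:
  S(18) + V(21) = (18+21) mod 26 = 13 = N
  C(2) + E(4) = (2+4) mod 26 = 6 = G
  A(0) + J(9) = (0+9) mod 26 = 9 = J
  L(11) + K(10) = (11+10) mod 26 = 21 = V
  A(0) + V(21) = (0+21) mod 26 = 21 = V
  R(17) + E(4) = (17+4) mod 26 = 21 = V
Ciphertext: NGJVVV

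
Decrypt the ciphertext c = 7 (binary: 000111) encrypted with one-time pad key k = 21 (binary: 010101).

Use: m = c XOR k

Step 1: XOR ciphertext with key:
  Ciphertext: 000111
  Key:        010101
  XOR:        010010
Step 2: Plaintext = 010010 = 18 in decimal.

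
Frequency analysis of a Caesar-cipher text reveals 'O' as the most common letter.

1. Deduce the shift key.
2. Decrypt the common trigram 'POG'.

Step 1: In English, 'E' is the most frequent letter (12.7%).
Step 2: The most frequent ciphertext letter is 'O' (position 14).
Step 3: Shift = (14 - 4) mod 26 = 10.
Step 4: Decrypt 'POG' by shifting back 10:
  P -> F
  O -> E
  G -> W
Step 5: 'POG' decrypts to 'FEW'.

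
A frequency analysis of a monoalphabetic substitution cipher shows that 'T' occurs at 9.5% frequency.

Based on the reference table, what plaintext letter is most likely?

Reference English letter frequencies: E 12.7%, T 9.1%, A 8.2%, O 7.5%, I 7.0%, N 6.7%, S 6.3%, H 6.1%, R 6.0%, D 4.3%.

Step 1: The observed frequency is 9.5%.
Step 2: Compare with English frequencies:
  E: 12.7% (difference: 3.2%)
  T: 9.1% (difference: 0.4%) <-- closest
  A: 8.2% (difference: 1.3%)
  O: 7.5% (difference: 2.0%)
  I: 7.0% (difference: 2.5%)
  N: 6.7% (difference: 2.8%)
  S: 6.3% (difference: 3.2%)
  H: 6.1% (difference: 3.4%)
  R: 6.0% (difference: 3.5%)
  D: 4.3% (difference: 5.2%)
Step 3: 'T' most likely represents 'T' (frequency 9.1%).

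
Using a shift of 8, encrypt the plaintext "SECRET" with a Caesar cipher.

Step 1: For each letter, shift forward by 8 positions (mod 26).
  S (position 18) -> position (18+8) mod 26 = 0 -> A
  E (position 4) -> position (4+8) mod 26 = 12 -> M
  C (position 2) -> position (2+8) mod 26 = 10 -> K
  R (position 17) -> position (17+8) mod 26 = 25 -> Z
  E (position 4) -> position (4+8) mod 26 = 12 -> M
  T (position 19) -> position (19+8) mod 26 = 1 -> B
Result: AMKZMB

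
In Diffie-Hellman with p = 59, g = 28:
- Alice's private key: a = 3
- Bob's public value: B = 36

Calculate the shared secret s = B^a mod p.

Step 1: s = B^a mod p = 36^3 mod 59.
  36^1 mod 59 = 36
  36^2 mod 59 = (36 * 36) mod 59 = 57
  36^3 mod 59 = (57 * 36) mod 59 = 46
Result: shared secret = 46.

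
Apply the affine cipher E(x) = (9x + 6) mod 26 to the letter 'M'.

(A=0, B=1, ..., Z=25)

Step 1: Convert 'M' to number: x = 12.
Step 2: E(12) = (9 * 12 + 6) mod 26 = 114 mod 26 = 10.
Step 3: Convert 10 back to letter: K.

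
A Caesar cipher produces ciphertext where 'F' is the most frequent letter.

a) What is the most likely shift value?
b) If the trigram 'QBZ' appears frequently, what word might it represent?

Step 1: In English, 'E' is the most frequent letter (12.7%).
Step 2: The most frequent ciphertext letter is 'F' (position 5).
Step 3: Shift = (5 - 4) mod 26 = 1.
Step 4: Decrypt 'QBZ' by shifting back 1:
  Q -> P
  B -> A
  Z -> Y
Step 5: 'QBZ' decrypts to 'PAY'.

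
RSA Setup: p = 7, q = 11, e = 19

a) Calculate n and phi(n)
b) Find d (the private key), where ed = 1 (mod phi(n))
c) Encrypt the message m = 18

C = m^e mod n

Step 1: n = 7 * 11 = 77.
Step 2: phi(n) = (7-1)(11-1) = 6 * 10 = 60.
Step 3: Find d = 19^(-1) mod 60 = 19.
  Verify: 19 * 19 = 361 = 1 (mod 60).
Step 4: C = 18^19 mod 77 = 74.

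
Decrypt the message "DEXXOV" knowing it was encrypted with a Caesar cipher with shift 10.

Step 1: Reverse the shift by subtracting 10 from each letter position.
  D (position 3) -> position (3-10) mod 26 = 19 -> T
  E (position 4) -> position (4-10) mod 26 = 20 -> U
  X (position 23) -> position (23-10) mod 26 = 13 -> N
  X (position 23) -> position (23-10) mod 26 = 13 -> N
  O (position 14) -> position (14-10) mod 26 = 4 -> E
  V (position 21) -> position (21-10) mod 26 = 11 -> L
Decrypted message: TUNNEL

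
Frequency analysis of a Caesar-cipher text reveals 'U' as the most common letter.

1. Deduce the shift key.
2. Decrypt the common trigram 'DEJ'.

Step 1: In English, 'E' is the most frequent letter (12.7%).
Step 2: The most frequent ciphertext letter is 'U' (position 20).
Step 3: Shift = (20 - 4) mod 26 = 16.
Step 4: Decrypt 'DEJ' by shifting back 16:
  D -> N
  E -> O
  J -> T
Step 5: 'DEJ' decrypts to 'NOT'.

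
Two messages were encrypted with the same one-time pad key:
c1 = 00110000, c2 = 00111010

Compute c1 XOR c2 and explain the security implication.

Step 1: c1 XOR c2 = (m1 XOR k) XOR (m2 XOR k).
Step 2: By XOR associativity/commutativity: = m1 XOR m2 XOR k XOR k = m1 XOR m2.
Step 3: 00110000 XOR 00111010 = 00001010 = 10.
Step 4: The key cancels out! An attacker learns m1 XOR m2 = 10, revealing the relationship between plaintexts.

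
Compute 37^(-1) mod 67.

Step 1: We need x such that 37 * x = 1 (mod 67).
Step 2: Using the extended Euclidean algorithm or trial:
  37 * 29 = 1073 = 16 * 67 + 1.
Step 3: Since 1073 mod 67 = 1, the inverse is x = 29.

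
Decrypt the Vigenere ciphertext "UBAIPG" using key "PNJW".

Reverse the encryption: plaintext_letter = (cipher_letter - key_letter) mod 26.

Step 1: Extend key: PNJWPN
Step 2: Decrypt each letter (c - k) mod 26:
  U(20) - P(15) = (20-15) mod 26 = 5 = F
  B(1) - N(13) = (1-13) mod 26 = 14 = O
  A(0) - J(9) = (0-9) mod 26 = 17 = R
  I(8) - W(22) = (8-22) mod 26 = 12 = M
  P(15) - P(15) = (15-15) mod 26 = 0 = A
  G(6) - N(13) = (6-13) mod 26 = 19 = T
Plaintext: FORMAT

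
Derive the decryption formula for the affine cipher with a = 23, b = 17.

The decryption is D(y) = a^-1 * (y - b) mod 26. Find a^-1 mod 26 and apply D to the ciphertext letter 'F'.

Step 1: Find a^-1, the modular inverse of 23 mod 26.
Step 2: We need 23 * a^-1 = 1 (mod 26).
Step 3: 23 * 17 = 391 = 15 * 26 + 1, so a^-1 = 17.
Step 4: D(y) = 17(y - 17) mod 26.
Step 5: Apply to 'F' (y = 5): D(5) = 17 * (5 - 17) mod 26 = 17 * -12 mod 26 = 4 -> 'E'.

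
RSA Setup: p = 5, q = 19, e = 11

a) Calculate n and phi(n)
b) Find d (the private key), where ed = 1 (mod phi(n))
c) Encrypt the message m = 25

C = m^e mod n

Step 1: n = 5 * 19 = 95.
Step 2: phi(n) = (5-1)(19-1) = 4 * 18 = 72.
Step 3: Find d = 11^(-1) mod 72 = 59.
  Verify: 11 * 59 = 649 = 1 (mod 72).
Step 4: C = 25^11 mod 95 = 55.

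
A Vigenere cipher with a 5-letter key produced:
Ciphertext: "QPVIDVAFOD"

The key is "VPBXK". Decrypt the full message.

Step 1: Key 'VPBXK' has length 5. Extended key: VPBXKVPBXK
Step 2: Decrypt each position:
  Q(16) - V(21) = 21 = V
  P(15) - P(15) = 0 = A
  V(21) - B(1) = 20 = U
  I(8) - X(23) = 11 = L
  D(3) - K(10) = 19 = T
  V(21) - V(21) = 0 = A
  A(0) - P(15) = 11 = L
  F(5) - B(1) = 4 = E
  O(14) - X(23) = 17 = R
  D(3) - K(10) = 19 = T
Plaintext: VAULTALERT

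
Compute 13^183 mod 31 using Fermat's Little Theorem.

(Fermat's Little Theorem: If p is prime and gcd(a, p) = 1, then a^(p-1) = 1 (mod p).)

Step 1: Since 31 is prime, by Fermat's Little Theorem: 13^30 = 1 (mod 31).
Step 2: Reduce exponent: 183 mod 30 = 3.
Step 3: So 13^183 = 13^3 (mod 31).
Step 4: 13^3 mod 31 = 27.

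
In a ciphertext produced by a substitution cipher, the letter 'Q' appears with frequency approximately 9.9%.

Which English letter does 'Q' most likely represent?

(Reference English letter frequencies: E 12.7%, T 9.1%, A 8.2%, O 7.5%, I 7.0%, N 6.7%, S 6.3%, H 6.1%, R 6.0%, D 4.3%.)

Step 1: The observed frequency is 9.9%.
Step 2: Compare with English frequencies:
  E: 12.7% (difference: 2.8%)
  T: 9.1% (difference: 0.8%) <-- closest
  A: 8.2% (difference: 1.7%)
  O: 7.5% (difference: 2.4%)
  I: 7.0% (difference: 2.9%)
  N: 6.7% (difference: 3.2%)
  S: 6.3% (difference: 3.6%)
  H: 6.1% (difference: 3.8%)
  R: 6.0% (difference: 3.9%)
  D: 4.3% (difference: 5.6%)
Step 3: 'Q' most likely represents 'T' (frequency 9.1%).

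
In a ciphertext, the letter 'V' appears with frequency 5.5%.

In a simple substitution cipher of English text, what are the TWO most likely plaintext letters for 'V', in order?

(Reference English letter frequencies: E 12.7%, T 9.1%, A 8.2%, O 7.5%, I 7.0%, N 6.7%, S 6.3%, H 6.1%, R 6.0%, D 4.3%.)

Step 1: Observed frequency of 'V' is 5.5%.
Step 2: Compute distances to each reference frequency and sort:
  R (6.0%): difference = 0.5% <-- BEST
  H (6.1%): difference = 0.6% <-- RUNNER-UP
  S (6.3%): difference = 0.8%
  N (6.7%): difference = 1.2%
  D (4.3%): difference = 1.2%
Step 3: Most likely is 'R' (6.0%, diff 0.5%); second most likely is 'H' (6.1%, diff 0.6%).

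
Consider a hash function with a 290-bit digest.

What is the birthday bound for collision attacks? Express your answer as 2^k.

Step 1: The birthday paradox gives collision probability ~50% after sqrt(2^n) = 2^(n/2) hashes.
Step 2: For 290-bit output: 2^(290/2) = 2^145.
Step 3: Approximately 2^145 hash computations needed.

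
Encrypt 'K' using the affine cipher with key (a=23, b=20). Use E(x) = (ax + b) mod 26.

Step 1: Convert 'K' to number: x = 10.
Step 2: E(10) = (23 * 10 + 20) mod 26 = 250 mod 26 = 16.
Step 3: Convert 16 back to letter: Q.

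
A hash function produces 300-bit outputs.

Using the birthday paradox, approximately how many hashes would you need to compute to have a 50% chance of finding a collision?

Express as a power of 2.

Step 1: The birthday paradox gives collision probability ~50% after sqrt(2^n) = 2^(n/2) hashes.
Step 2: For 300-bit output: 2^(300/2) = 2^150.
Step 3: Approximately 2^150 hash computations needed.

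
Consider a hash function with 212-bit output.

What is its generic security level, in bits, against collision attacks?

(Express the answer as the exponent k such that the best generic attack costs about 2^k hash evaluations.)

Step 1: The hash has a 212-bit output.
Step 2: Collision resistance means it should be infeasible to find any x != y with h(x) = h(y).
By the birthday bound, a generic collision search succeeds after about sqrt(2^212) = 2^(212/2) = 2^106 evaluations.
Step 3: Security level = 106 bits.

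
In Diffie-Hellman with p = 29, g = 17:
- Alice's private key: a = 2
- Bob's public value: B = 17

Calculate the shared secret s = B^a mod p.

Step 1: s = B^a mod p = 17^2 mod 29.
  17^1 mod 29 = 17
  17^2 mod 29 = (17 * 17) mod 29 = 28
Result: shared secret = 28.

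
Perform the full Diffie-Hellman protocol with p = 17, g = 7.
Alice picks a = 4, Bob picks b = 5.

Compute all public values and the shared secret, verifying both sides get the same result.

Step 1: A = g^a mod p = 7^4 mod 17 = 4.
Step 2: B = g^b mod p = 7^5 mod 17 = 11.
Step 3: Alice computes s = B^a mod p = 11^4 mod 17 = 4.
Step 4: Bob computes s = A^b mod p = 4^5 mod 17 = 4.
Both sides agree: shared secret = 4.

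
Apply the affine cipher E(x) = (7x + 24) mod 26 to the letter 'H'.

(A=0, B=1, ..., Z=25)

Step 1: Convert 'H' to number: x = 7.
Step 2: E(7) = (7 * 7 + 24) mod 26 = 73 mod 26 = 21.
Step 3: Convert 21 back to letter: V.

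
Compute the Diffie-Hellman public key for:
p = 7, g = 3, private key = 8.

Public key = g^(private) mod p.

Step 1: A = g^a mod p = 3^8 mod 7.
  3^1 mod 7 = 3
  3^2 mod 7 = (3 * 3) mod 7 = 2
  3^3 mod 7 = (2 * 3) mod 7 = 6
  3^4 mod 7 = (6 * 3) mod 7 = 4
  3^5 mod 7 = (4 * 3) mod 7 = 5
  3^6 mod 7 = (5 * 3) mod 7 = 1
  3^7 mod 7 = (1 * 3) mod 7 = 3
  3^8 mod 7 = (3 * 3) mod 7 = 2
Result: A = 2.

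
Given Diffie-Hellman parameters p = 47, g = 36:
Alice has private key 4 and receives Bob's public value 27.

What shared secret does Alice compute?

Step 1: s = B^a mod p = 27^4 mod 47.
  27^1 mod 47 = 27
  27^2 mod 47 = (27 * 27) mod 47 = 24
  27^3 mod 47 = (24 * 27) mod 47 = 37
  27^4 mod 47 = (37 * 27) mod 47 = 12
Result: shared secret = 12.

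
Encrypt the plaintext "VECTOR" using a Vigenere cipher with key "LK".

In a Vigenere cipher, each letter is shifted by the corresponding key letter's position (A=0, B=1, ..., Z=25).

Step 1: Repeat key to match plaintext length:
  Plaintext: VECTOR
  Key:       LKLKLK
Step 2: Encrypt each letter:
  V(21) + L(11) = (21+11) mod 26 = 6 = G
  E(4) + K(10) = (4+10) mod 26 = 14 = O
  C(2) + L(11) = (2+11) mod 26 = 13 = N
  T(19) + K(10) = (19+10) mod 26 = 3 = D
  O(14) + L(11) = (14+11) mod 26 = 25 = Z
  R(17) + K(10) = (17+10) mod 26 = 1 = B
Ciphertext: GONDZB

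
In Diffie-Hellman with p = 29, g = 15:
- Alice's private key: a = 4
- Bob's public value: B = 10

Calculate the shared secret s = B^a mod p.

Step 1: s = B^a mod p = 10^4 mod 29.
  10^1 mod 29 = 10
  10^2 mod 29 = (10 * 10) mod 29 = 13
  10^3 mod 29 = (13 * 10) mod 29 = 14
  10^4 mod 29 = (14 * 10) mod 29 = 24
Result: shared secret = 24.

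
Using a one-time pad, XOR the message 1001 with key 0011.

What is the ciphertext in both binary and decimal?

Step 1: Write out the XOR operation bit by bit:
  Message: 1001
  Key:     0011
  XOR:     1010
Step 2: Convert to decimal: 1010 = 10.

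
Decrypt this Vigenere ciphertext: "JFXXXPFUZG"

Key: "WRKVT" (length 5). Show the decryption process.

Step 1: Key 'WRKVT' has length 5. Extended key: WRKVTWRKVT
Step 2: Decrypt each position:
  J(9) - W(22) = 13 = N
  F(5) - R(17) = 14 = O
  X(23) - K(10) = 13 = N
  X(23) - V(21) = 2 = C
  X(23) - T(19) = 4 = E
  P(15) - W(22) = 19 = T
  F(5) - R(17) = 14 = O
  U(20) - K(10) = 10 = K
  Z(25) - V(21) = 4 = E
  G(6) - T(19) = 13 = N
Plaintext: NONCETOKEN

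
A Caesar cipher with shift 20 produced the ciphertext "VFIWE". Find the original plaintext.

Step 1: Reverse the shift by subtracting 20 from each letter position.
  V (position 21) -> position (21-20) mod 26 = 1 -> B
  F (position 5) -> position (5-20) mod 26 = 11 -> L
  I (position 8) -> position (8-20) mod 26 = 14 -> O
  W (position 22) -> position (22-20) mod 26 = 2 -> C
  E (position 4) -> position (4-20) mod 26 = 10 -> K
Decrypted message: BLOCK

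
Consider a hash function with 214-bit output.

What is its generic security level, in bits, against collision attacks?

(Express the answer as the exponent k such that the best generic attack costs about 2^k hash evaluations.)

Step 1: The hash has a 214-bit output.
Step 2: Collision resistance means it should be infeasible to find any x != y with h(x) = h(y).
By the birthday bound, a generic collision search succeeds after about sqrt(2^214) = 2^(214/2) = 2^107 evaluations.
Step 3: Security level = 107 bits.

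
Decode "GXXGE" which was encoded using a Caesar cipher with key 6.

Step 1: Reverse the shift by subtracting 6 from each letter position.
  G (position 6) -> position (6-6) mod 26 = 0 -> A
  X (position 23) -> position (23-6) mod 26 = 17 -> R
  X (position 23) -> position (23-6) mod 26 = 17 -> R
  G (position 6) -> position (6-6) mod 26 = 0 -> A
  E (position 4) -> position (4-6) mod 26 = 24 -> Y
Decrypted message: ARRAY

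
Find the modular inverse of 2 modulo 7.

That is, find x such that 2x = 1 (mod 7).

Step 1: We need x such that 2 * x = 1 (mod 7).
Step 2: Using the extended Euclidean algorithm or trial:
  2 * 4 = 8 = 1 * 7 + 1.
Step 3: Since 8 mod 7 = 1, the inverse is x = 4.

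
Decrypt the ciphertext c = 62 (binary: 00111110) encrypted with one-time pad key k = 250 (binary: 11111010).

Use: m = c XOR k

Step 1: XOR ciphertext with key:
  Ciphertext: 00111110
  Key:        11111010
  XOR:        11000100
Step 2: Plaintext = 11000100 = 196 in decimal.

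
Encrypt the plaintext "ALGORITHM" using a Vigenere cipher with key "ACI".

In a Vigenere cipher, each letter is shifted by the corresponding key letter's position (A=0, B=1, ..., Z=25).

Step 1: Repeat key to match plaintext length:
  Plaintext: ALGORITHM
  Key:       ACIACIACI
Step 2: Encrypt each letter:
  A(0) + A(0) = (0+0) mod 26 = 0 = A
  L(11) + C(2) = (11+2) mod 26 = 13 = N
  G(6) + I(8) = (6+8) mod 26 = 14 = O
  O(14) + A(0) = (14+0) mod 26 = 14 = O
  R(17) + C(2) = (17+2) mod 26 = 19 = T
  I(8) + I(8) = (8+8) mod 26 = 16 = Q
  T(19) + A(0) = (19+0) mod 26 = 19 = T
  H(7) + C(2) = (7+2) mod 26 = 9 = J
  M(12) + I(8) = (12+8) mod 26 = 20 = U
Ciphertext: ANOOTQTJU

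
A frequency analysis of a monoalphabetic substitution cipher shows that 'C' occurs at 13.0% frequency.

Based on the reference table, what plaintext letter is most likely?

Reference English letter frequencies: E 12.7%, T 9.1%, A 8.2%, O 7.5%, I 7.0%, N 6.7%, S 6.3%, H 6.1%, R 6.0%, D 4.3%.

Step 1: The observed frequency is 13.0%.
Step 2: Compare with English frequencies:
  E: 12.7% (difference: 0.3%) <-- closest
  T: 9.1% (difference: 3.9%)
  A: 8.2% (difference: 4.8%)
  O: 7.5% (difference: 5.5%)
  I: 7.0% (difference: 6.0%)
  N: 6.7% (difference: 6.3%)
  S: 6.3% (difference: 6.7%)
  H: 6.1% (difference: 6.9%)
  R: 6.0% (difference: 7.0%)
  D: 4.3% (difference: 8.7%)
Step 3: 'C' most likely represents 'E' (frequency 12.7%).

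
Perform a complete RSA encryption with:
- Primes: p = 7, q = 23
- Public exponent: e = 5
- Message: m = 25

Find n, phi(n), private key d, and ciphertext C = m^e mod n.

Step 1: n = 7 * 23 = 161.
Step 2: phi(n) = (7-1)(23-1) = 6 * 22 = 132.
Step 3: Find d = 5^(-1) mod 132 = 53.
  Verify: 5 * 53 = 265 = 1 (mod 132).
Step 4: C = 25^5 mod 161 = 9.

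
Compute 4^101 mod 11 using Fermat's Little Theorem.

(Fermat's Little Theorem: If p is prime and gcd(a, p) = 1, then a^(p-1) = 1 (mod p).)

Step 1: Since 11 is prime, by Fermat's Little Theorem: 4^10 = 1 (mod 11).
Step 2: Reduce exponent: 101 mod 10 = 1.
Step 3: So 4^101 = 4^1 (mod 11).
Step 4: 4^1 mod 11 = 4.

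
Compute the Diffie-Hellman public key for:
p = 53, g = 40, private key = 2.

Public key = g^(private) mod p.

Step 1: A = g^a mod p = 40^2 mod 53.
  40^1 mod 53 = 40
  40^2 mod 53 = (40 * 40) mod 53 = 10
Result: A = 10.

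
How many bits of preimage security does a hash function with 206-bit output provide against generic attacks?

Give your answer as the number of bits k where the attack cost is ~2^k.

Step 1: The hash has a 206-bit output.
Step 2: Preimage resistance means: given a digest h(x), it should be infeasible to find any input that hashes to it.
With a 206-bit output there are 2^206 possible digests, so a generic brute-force preimage search costs about 2^206 evaluations.
Step 3: Security level = 206 bits.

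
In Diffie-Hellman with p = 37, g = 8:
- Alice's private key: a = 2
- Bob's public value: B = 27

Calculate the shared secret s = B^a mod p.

Step 1: s = B^a mod p = 27^2 mod 37.
  27^1 mod 37 = 27
  27^2 mod 37 = (27 * 27) mod 37 = 26
Result: shared secret = 26.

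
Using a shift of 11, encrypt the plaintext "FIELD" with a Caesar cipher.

Step 1: For each letter, shift forward by 11 positions (mod 26).
  F (position 5) -> position (5+11) mod 26 = 16 -> Q
  I (position 8) -> position (8+11) mod 26 = 19 -> T
  E (position 4) -> position (4+11) mod 26 = 15 -> P
  L (position 11) -> position (11+11) mod 26 = 22 -> W
  D (position 3) -> position (3+11) mod 26 = 14 -> O
Result: QTPWO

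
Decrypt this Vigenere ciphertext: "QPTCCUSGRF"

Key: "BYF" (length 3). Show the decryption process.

Step 1: Key 'BYF' has length 3. Extended key: BYFBYFBYFB
Step 2: Decrypt each position:
  Q(16) - B(1) = 15 = P
  P(15) - Y(24) = 17 = R
  T(19) - F(5) = 14 = O
  C(2) - B(1) = 1 = B
  C(2) - Y(24) = 4 = E
  U(20) - F(5) = 15 = P
  S(18) - B(1) = 17 = R
  G(6) - Y(24) = 8 = I
  R(17) - F(5) = 12 = M
  F(5) - B(1) = 4 = E
Plaintext: PROBEPRIME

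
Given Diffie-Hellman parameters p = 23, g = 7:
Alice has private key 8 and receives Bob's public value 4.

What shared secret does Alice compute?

Step 1: s = B^a mod p = 4^8 mod 23.
  4^1 mod 23 = 4
  4^2 mod 23 = (4 * 4) mod 23 = 16
  4^3 mod 23 = (16 * 4) mod 23 = 18
  4^4 mod 23 = (18 * 4) mod 23 = 3
  4^5 mod 23 = (3 * 4) mod 23 = 12
  4^6 mod 23 = (12 * 4) mod 23 = 2
  4^7 mod 23 = (2 * 4) mod 23 = 8
  4^8 mod 23 = (8 * 4) mod 23 = 9
Result: shared secret = 9.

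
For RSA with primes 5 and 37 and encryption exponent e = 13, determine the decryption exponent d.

Step 1: n = 5 * 37 = 185.
Step 2: phi(n) = 4 * 36 = 144.
Step 3: Find d such that 13 * d = 1 (mod 144).
Step 4: d = 13^(-1) mod 144 = 133.
Verification: 13 * 133 = 1729 = 12 * 144 + 1.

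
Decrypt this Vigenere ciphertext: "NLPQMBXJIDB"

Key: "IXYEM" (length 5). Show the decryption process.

Step 1: Key 'IXYEM' has length 5. Extended key: IXYEMIXYEMI
Step 2: Decrypt each position:
  N(13) - I(8) = 5 = F
  L(11) - X(23) = 14 = O
  P(15) - Y(24) = 17 = R
  Q(16) - E(4) = 12 = M
  M(12) - M(12) = 0 = A
  B(1) - I(8) = 19 = T
  X(23) - X(23) = 0 = A
  J(9) - Y(24) = 11 = L
  I(8) - E(4) = 4 = E
  D(3) - M(12) = 17 = R
  B(1) - I(8) = 19 = T
Plaintext: FORMATALERT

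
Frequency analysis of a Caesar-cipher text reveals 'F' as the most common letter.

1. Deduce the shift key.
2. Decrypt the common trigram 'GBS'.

Step 1: In English, 'E' is the most frequent letter (12.7%).
Step 2: The most frequent ciphertext letter is 'F' (position 5).
Step 3: Shift = (5 - 4) mod 26 = 1.
Step 4: Decrypt 'GBS' by shifting back 1:
  G -> F
  B -> A
  S -> R
Step 5: 'GBS' decrypts to 'FAR'.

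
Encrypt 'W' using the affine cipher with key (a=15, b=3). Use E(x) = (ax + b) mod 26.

Step 1: Convert 'W' to number: x = 22.
Step 2: E(22) = (15 * 22 + 3) mod 26 = 333 mod 26 = 21.
Step 3: Convert 21 back to letter: V.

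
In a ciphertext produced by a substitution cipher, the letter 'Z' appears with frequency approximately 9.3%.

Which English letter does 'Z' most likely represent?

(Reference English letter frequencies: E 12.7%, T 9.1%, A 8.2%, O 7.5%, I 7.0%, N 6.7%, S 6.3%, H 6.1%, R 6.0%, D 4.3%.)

Step 1: The observed frequency is 9.3%.
Step 2: Compare with English frequencies:
  E: 12.7% (difference: 3.4%)
  T: 9.1% (difference: 0.2%) <-- closest
  A: 8.2% (difference: 1.1%)
  O: 7.5% (difference: 1.8%)
  I: 7.0% (difference: 2.3%)
  N: 6.7% (difference: 2.6%)
  S: 6.3% (difference: 3.0%)
  H: 6.1% (difference: 3.2%)
  R: 6.0% (difference: 3.3%)
  D: 4.3% (difference: 5.0%)
Step 3: 'Z' most likely represents 'T' (frequency 9.1%).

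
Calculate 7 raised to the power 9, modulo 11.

Step 1: Compute 7^9 mod 11 step by step, reducing modulo 11 at each step.
  7^1 mod 11 = 7
  7^2 mod 11 = (7 * 7) mod 11 = 5
  7^3 mod 11 = (5 * 7) mod 11 = 2
  7^4 mod 11 = (2 * 7) mod 11 = 3
  7^5 mod 11 = (3 * 7) mod 11 = 10
  7^6 mod 11 = (10 * 7) mod 11 = 4
  7^7 mod 11 = (4 * 7) mod 11 = 6
  7^8 mod 11 = (6 * 7) mod 11 = 9
  7^9 mod 11 = (9 * 7) mod 11 = 8
Step 2: Result = 8.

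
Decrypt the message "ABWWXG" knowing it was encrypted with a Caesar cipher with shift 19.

Step 1: Reverse the shift by subtracting 19 from each letter position.
  A (position 0) -> position (0-19) mod 26 = 7 -> H
  B (position 1) -> position (1-19) mod 26 = 8 -> I
  W (position 22) -> position (22-19) mod 26 = 3 -> D
  W (position 22) -> position (22-19) mod 26 = 3 -> D
  X (position 23) -> position (23-19) mod 26 = 4 -> E
  G (position 6) -> position (6-19) mod 26 = 13 -> N
Decrypted message: HIDDEN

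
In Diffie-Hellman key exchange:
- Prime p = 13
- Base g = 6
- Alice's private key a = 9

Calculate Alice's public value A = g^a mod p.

Step 1: A = g^a mod p = 6^9 mod 13.
  6^1 mod 13 = 6
  6^2 mod 13 = (6 * 6) mod 13 = 10
  6^3 mod 13 = (10 * 6) mod 13 = 8
  6^4 mod 13 = (8 * 6) mod 13 = 9
  6^5 mod 13 = (9 * 6) mod 13 = 2
  6^6 mod 13 = (2 * 6) mod 13 = 12
  6^7 mod 13 = (12 * 6) mod 13 = 7
  6^8 mod 13 = (7 * 6) mod 13 = 3
  6^9 mod 13 = (3 * 6) mod 13 = 5
Result: A = 5.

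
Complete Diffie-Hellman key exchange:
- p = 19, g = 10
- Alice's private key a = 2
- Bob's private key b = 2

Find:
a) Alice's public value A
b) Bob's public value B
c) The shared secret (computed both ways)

Step 1: A = g^a mod p = 10^2 mod 19 = 5.
Step 2: B = g^b mod p = 10^2 mod 19 = 5.
Step 3: Alice computes s = B^a mod p = 5^2 mod 19 = 6.
Step 4: Bob computes s = A^b mod p = 5^2 mod 19 = 6.
Both sides agree: shared secret = 6.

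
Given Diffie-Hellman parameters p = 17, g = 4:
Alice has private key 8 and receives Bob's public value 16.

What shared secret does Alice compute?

Step 1: s = B^a mod p = 16^8 mod 17.
  16^1 mod 17 = 16
  16^2 mod 17 = (16 * 16) mod 17 = 1
  16^3 mod 17 = (1 * 16) mod 17 = 16
  16^4 mod 17 = (16 * 16) mod 17 = 1
  16^5 mod 17 = (1 * 16) mod 17 = 16
  16^6 mod 17 = (16 * 16) mod 17 = 1
  16^7 mod 17 = (1 * 16) mod 17 = 16
  16^8 mod 17 = (16 * 16) mod 17 = 1
Result: shared secret = 1.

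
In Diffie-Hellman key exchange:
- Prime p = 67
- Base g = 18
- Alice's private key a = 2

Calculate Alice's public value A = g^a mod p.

Step 1: A = g^a mod p = 18^2 mod 67.
  18^1 mod 67 = 18
  18^2 mod 67 = (18 * 18) mod 67 = 56
Result: A = 56.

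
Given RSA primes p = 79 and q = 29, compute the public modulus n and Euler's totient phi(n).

Step 1: n = p * q = 79 * 29 = 2291.
Step 2: phi(n) = (p-1)(q-1) = 78 * 28 = 2184.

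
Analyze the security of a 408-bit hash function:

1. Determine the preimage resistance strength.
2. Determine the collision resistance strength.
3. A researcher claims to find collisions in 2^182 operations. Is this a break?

Step 1: Preimage resistance requires brute-force of 2^408 operations.
Step 2: Collision resistance (birthday bound) = 2^(408/2) = 2^204.
Step 3: The claimed attack costs 2^182 operations.
Step 4: Since 2^182 < 2^204, the claimed attack beats the generic birthday bound, so collision resistance is broken.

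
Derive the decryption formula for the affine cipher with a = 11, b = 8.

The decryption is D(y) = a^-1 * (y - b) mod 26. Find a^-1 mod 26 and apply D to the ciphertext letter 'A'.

Step 1: Find a^-1, the modular inverse of 11 mod 26.
Step 2: We need 11 * a^-1 = 1 (mod 26).
Step 3: 11 * 19 = 209 = 8 * 26 + 1, so a^-1 = 19.
Step 4: D(y) = 19(y - 8) mod 26.
Step 5: Apply to 'A' (y = 0): D(0) = 19 * (0 - 8) mod 26 = 19 * -8 mod 26 = 4 -> 'E'.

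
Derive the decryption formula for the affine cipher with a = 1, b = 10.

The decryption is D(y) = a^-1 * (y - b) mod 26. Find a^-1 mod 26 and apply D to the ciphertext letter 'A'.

Step 1: Find a^-1, the modular inverse of 1 mod 26.
Step 2: We need 1 * a^-1 = 1 (mod 26).
Step 3: 1 * 1 = 1 = 0 * 26 + 1, so a^-1 = 1.
Step 4: D(y) = 1(y - 10) mod 26.
Step 5: Apply to 'A' (y = 0): D(0) = 1 * (0 - 10) mod 26 = 1 * -10 mod 26 = 16 -> 'Q'.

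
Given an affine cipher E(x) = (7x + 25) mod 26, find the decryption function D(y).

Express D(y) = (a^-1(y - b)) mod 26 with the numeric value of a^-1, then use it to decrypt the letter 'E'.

Step 1: Find a^-1, the modular inverse of 7 mod 26.
Step 2: We need 7 * a^-1 = 1 (mod 26).
Step 3: 7 * 15 = 105 = 4 * 26 + 1, so a^-1 = 15.
Step 4: D(y) = 15(y - 25) mod 26.
Step 5: Apply to 'E' (y = 4): D(4) = 15 * (4 - 25) mod 26 = 15 * -21 mod 26 = 23 -> 'X'.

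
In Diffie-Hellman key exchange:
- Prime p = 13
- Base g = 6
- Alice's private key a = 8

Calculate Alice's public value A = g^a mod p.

Step 1: A = g^a mod p = 6^8 mod 13.
  6^1 mod 13 = 6
  6^2 mod 13 = (6 * 6) mod 13 = 10
  6^3 mod 13 = (10 * 6) mod 13 = 8
  6^4 mod 13 = (8 * 6) mod 13 = 9
  6^5 mod 13 = (9 * 6) mod 13 = 2
  6^6 mod 13 = (2 * 6) mod 13 = 12
  6^7 mod 13 = (12 * 6) mod 13 = 7
  6^8 mod 13 = (7 * 6) mod 13 = 3
Result: A = 3.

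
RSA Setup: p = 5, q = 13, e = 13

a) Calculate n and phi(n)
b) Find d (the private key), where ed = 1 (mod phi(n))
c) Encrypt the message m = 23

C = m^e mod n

Step 1: n = 5 * 13 = 65.
Step 2: phi(n) = (5-1)(13-1) = 4 * 12 = 48.
Step 3: Find d = 13^(-1) mod 48 = 37.
  Verify: 13 * 37 = 481 = 1 (mod 48).
Step 4: C = 23^13 mod 65 = 23.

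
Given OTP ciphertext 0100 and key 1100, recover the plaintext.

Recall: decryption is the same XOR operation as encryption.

Step 1: XOR ciphertext with key:
  Ciphertext: 0100
  Key:        1100
  XOR:        1000
Step 2: Plaintext = 1000 = 8 in decimal.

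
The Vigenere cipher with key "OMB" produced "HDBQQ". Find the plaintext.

Step 1: Extend key: OMBOM
Step 2: Decrypt each letter (c - k) mod 26:
  H(7) - O(14) = (7-14) mod 26 = 19 = T
  D(3) - M(12) = (3-12) mod 26 = 17 = R
  B(1) - B(1) = (1-1) mod 26 = 0 = A
  Q(16) - O(14) = (16-14) mod 26 = 2 = C
  Q(16) - M(12) = (16-12) mod 26 = 4 = E
Plaintext: TRACE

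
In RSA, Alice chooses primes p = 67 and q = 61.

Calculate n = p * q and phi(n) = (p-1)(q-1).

Step 1: n = p * q = 67 * 61 = 4087.
Step 2: phi(n) = (p-1)(q-1) = 66 * 60 = 3960.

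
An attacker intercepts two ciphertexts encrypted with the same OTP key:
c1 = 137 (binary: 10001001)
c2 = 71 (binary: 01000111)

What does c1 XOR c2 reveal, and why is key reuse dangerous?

Step 1: c1 XOR c2 = (m1 XOR k) XOR (m2 XOR k).
Step 2: By XOR associativity/commutativity: = m1 XOR m2 XOR k XOR k = m1 XOR m2.
Step 3: 10001001 XOR 01000111 = 11001110 = 206.
Step 4: The key cancels out! An attacker learns m1 XOR m2 = 206, revealing the relationship between plaintexts.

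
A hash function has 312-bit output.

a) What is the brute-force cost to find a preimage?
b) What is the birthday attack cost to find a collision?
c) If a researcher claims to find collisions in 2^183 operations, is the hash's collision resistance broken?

Step 1: Preimage resistance requires brute-force of 2^312 operations.
Step 2: Collision resistance (birthday bound) = 2^(312/2) = 2^156.
Step 3: The claimed attack costs 2^183 operations.
Step 4: Since 2^183 >= 2^156, the claimed attack is no faster than the generic birthday attack, so this does not break collision resistance.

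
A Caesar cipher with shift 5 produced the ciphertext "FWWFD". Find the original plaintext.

Step 1: Reverse the shift by subtracting 5 from each letter position.
  F (position 5) -> position (5-5) mod 26 = 0 -> A
  W (position 22) -> position (22-5) mod 26 = 17 -> R
  W (position 22) -> position (22-5) mod 26 = 17 -> R
  F (position 5) -> position (5-5) mod 26 = 0 -> A
  D (position 3) -> position (3-5) mod 26 = 24 -> Y
Decrypted message: ARRAY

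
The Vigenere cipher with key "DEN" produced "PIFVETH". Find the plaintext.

Step 1: Extend key: DENDEND
Step 2: Decrypt each letter (c - k) mod 26:
  P(15) - D(3) = (15-3) mod 26 = 12 = M
  I(8) - E(4) = (8-4) mod 26 = 4 = E
  F(5) - N(13) = (5-13) mod 26 = 18 = S
  V(21) - D(3) = (21-3) mod 26 = 18 = S
  E(4) - E(4) = (4-4) mod 26 = 0 = A
  T(19) - N(13) = (19-13) mod 26 = 6 = G
  H(7) - D(3) = (7-3) mod 26 = 4 = E
Plaintext: MESSAGE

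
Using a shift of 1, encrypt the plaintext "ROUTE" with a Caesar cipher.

Step 1: For each letter, shift forward by 1 positions (mod 26).
  R (position 17) -> position (17+1) mod 26 = 18 -> S
  O (position 14) -> position (14+1) mod 26 = 15 -> P
  U (position 20) -> position (20+1) mod 26 = 21 -> V
  T (position 19) -> position (19+1) mod 26 = 20 -> U
  E (position 4) -> position (4+1) mod 26 = 5 -> F
Result: SPVUF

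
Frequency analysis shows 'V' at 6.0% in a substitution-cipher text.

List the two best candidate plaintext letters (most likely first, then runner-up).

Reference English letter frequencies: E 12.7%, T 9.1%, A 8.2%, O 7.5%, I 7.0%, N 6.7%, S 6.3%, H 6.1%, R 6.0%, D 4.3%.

Step 1: Observed frequency of 'V' is 6.0%.
Step 2: Compute distances to each reference frequency and sort:
  R (6.0%): difference = 0.0% <-- BEST
  H (6.1%): difference = 0.1% <-- RUNNER-UP
  S (6.3%): difference = 0.3%
  N (6.7%): difference = 0.7%
  I (7.0%): difference = 1.0%
Step 3: Most likely is 'R' (6.0%, diff 0.0%); second most likely is 'H' (6.1%, diff 0.1%).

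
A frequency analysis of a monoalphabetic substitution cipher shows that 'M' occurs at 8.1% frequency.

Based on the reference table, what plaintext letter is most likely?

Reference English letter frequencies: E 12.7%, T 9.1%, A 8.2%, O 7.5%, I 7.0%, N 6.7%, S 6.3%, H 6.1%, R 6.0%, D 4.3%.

Step 1: The observed frequency is 8.1%.
Step 2: Compare with English frequencies:
  E: 12.7% (difference: 4.6%)
  T: 9.1% (difference: 1.0%)
  A: 8.2% (difference: 0.1%) <-- closest
  O: 7.5% (difference: 0.6%)
  I: 7.0% (difference: 1.1%)
  N: 6.7% (difference: 1.4%)
  S: 6.3% (difference: 1.8%)
  H: 6.1% (difference: 2.0%)
  R: 6.0% (difference: 2.1%)
  D: 4.3% (difference: 3.8%)
Step 3: 'M' most likely represents 'A' (frequency 8.2%).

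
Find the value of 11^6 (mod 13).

Step 1: Compute 11^6 mod 13 step by step, reducing modulo 13 at each step.
  11^1 mod 13 = 11
  11^2 mod 13 = (11 * 11) mod 13 = 4
  11^3 mod 13 = (4 * 11) mod 13 = 5
  11^4 mod 13 = (5 * 11) mod 13 = 3
  11^5 mod 13 = (3 * 11) mod 13 = 7
  11^6 mod 13 = (7 * 11) mod 13 = 12
Step 2: Result = 12.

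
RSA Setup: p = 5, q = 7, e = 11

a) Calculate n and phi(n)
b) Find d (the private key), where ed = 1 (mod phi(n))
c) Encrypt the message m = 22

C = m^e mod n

Step 1: n = 5 * 7 = 35.
Step 2: phi(n) = (5-1)(7-1) = 4 * 6 = 24.
Step 3: Find d = 11^(-1) mod 24 = 11.
  Verify: 11 * 11 = 121 = 1 (mod 24).
Step 4: C = 22^11 mod 35 = 8.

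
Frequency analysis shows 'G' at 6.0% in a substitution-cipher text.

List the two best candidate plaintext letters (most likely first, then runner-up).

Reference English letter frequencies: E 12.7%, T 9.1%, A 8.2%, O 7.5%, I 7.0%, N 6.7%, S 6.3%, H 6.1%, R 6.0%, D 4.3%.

Step 1: Observed frequency of 'G' is 6.0%.
Step 2: Compute distances to each reference frequency and sort:
  R (6.0%): difference = 0.0% <-- BEST
  H (6.1%): difference = 0.1% <-- RUNNER-UP
  S (6.3%): difference = 0.3%
  N (6.7%): difference = 0.7%
  I (7.0%): difference = 1.0%
Step 3: Most likely is 'R' (6.0%, diff 0.0%); second most likely is 'H' (6.1%, diff 0.1%).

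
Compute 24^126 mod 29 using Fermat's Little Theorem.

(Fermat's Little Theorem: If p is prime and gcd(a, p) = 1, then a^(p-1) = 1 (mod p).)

Step 1: Since 29 is prime, by Fermat's Little Theorem: 24^28 = 1 (mod 29).
Step 2: Reduce exponent: 126 mod 28 = 14.
Step 3: So 24^126 = 24^14 (mod 29).
Step 4: 24^14 mod 29 = 1.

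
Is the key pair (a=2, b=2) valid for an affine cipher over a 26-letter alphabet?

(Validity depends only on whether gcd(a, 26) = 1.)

Step 1: Compute gcd(2, 26).
Step 2: gcd(2, 26) = 2.
Since gcd = 2 != 1, 2 shares a common factor with 26, so it cannot be used.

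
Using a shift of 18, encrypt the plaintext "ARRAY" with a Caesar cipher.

Step 1: For each letter, shift forward by 18 positions (mod 26).
  A (position 0) -> position (0+18) mod 26 = 18 -> S
  R (position 17) -> position (17+18) mod 26 = 9 -> J
  R (position 17) -> position (17+18) mod 26 = 9 -> J
  A (position 0) -> position (0+18) mod 26 = 18 -> S
  Y (position 24) -> position (24+18) mod 26 = 16 -> Q
Result: SJJSQ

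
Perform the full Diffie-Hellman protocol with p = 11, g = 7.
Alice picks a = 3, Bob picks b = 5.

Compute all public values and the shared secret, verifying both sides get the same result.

Step 1: A = g^a mod p = 7^3 mod 11 = 2.
Step 2: B = g^b mod p = 7^5 mod 11 = 10.
Step 3: Alice computes s = B^a mod p = 10^3 mod 11 = 10.
Step 4: Bob computes s = A^b mod p = 2^5 mod 11 = 10.
Both sides agree: shared secret = 10.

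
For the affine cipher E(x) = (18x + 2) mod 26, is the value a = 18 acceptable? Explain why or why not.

Step 1: Compute gcd(18, 26).
Step 2: gcd(18, 26) = 2.
Since gcd = 2 != 1, 18 shares a common factor with 26, so it cannot be used.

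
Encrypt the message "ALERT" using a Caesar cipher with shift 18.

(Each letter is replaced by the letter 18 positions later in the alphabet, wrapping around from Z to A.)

Step 1: For each letter, shift forward by 18 positions (mod 26).
  A (position 0) -> position (0+18) mod 26 = 18 -> S
  L (position 11) -> position (11+18) mod 26 = 3 -> D
  E (position 4) -> position (4+18) mod 26 = 22 -> W
  R (position 17) -> position (17+18) mod 26 = 9 -> J
  T (position 19) -> position (19+18) mod 26 = 11 -> L
Result: SDWJL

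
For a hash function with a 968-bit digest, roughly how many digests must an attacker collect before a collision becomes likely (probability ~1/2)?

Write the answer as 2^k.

Step 1: The birthday paradox gives collision probability ~50% after sqrt(2^n) = 2^(n/2) hashes.
Step 2: For 968-bit output: 2^(968/2) = 2^484.
Step 3: Approximately 2^484 hash computations needed.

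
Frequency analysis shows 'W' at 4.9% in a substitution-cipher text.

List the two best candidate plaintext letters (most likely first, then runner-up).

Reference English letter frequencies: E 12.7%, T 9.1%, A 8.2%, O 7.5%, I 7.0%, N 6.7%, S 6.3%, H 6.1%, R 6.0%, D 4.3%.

Step 1: Observed frequency of 'W' is 4.9%.
Step 2: Compute distances to each reference frequency and sort:
  D (4.3%): difference = 0.6% <-- BEST
  R (6.0%): difference = 1.1% <-- RUNNER-UP
  H (6.1%): difference = 1.2%
  S (6.3%): difference = 1.4%
  N (6.7%): difference = 1.8%
Step 3: Most likely is 'D' (4.3%, diff 0.6%); second most likely is 'R' (6.0%, diff 1.1%).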